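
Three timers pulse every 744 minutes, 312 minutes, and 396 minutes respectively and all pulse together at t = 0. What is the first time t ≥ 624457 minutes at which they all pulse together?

Joint pulses occur at multiples of LCM(744, 312, 396).
744 = 2^3 × 3 × 31
312 = 2^3 × 3 × 13
396 = 2^2 × 3^2 × 11
LCM(744, 312, 396) = 2^3 × 3^2 × 11 × 13 × 31 = 319176.
Smallest multiple of 319176 that is ≥ 624457: ⌈624457/319176⌉ × 319176 = 2 × 319176 = 638352.

638352 minutes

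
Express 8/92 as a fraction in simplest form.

2/23

8 = 2^3
92 = 2^2 × 23
gcd(8, 92) = 2^2 = 4.
Divide numerator and denominator by 4: 8/92 = 2/23.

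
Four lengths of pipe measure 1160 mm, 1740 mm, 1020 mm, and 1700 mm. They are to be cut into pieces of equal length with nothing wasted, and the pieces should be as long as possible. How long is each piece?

20 mm

The greatest length dividing all of 1160, 1740, 1020, and 1700 is their gcd.
1160 = 2^3 × 5 × 29
1740 = 2^2 × 3 × 5 × 29
1020 = 2^2 × 3 × 5 × 17
1700 = 2^2 × 5^2 × 17
gcd(1160, 1740, 1020, 1700) = 2^2 × 5 = 20.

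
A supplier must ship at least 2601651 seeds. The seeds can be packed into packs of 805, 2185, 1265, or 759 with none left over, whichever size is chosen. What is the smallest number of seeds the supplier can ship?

The number of seeds must be a common multiple of 805, 2185, 1265, and 759, so a multiple of their LCM.
805 = 5 × 7 × 23
2185 = 5 × 19 × 23
1265 = 5 × 11 × 23
759 = 3 × 11 × 23
LCM(805, 2185, 1265, 759) = 3 × 5 × 7 × 11 × 19 × 23 = 504735.
Smallest multiple of 504735 that is ≥ 2601651: ⌈2601651/504735⌉ × 504735 = 6 × 504735 = 3028410.

3028410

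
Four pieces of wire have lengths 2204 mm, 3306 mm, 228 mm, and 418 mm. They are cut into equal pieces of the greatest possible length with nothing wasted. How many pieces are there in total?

Piece length = gcd(2204, 3306, 228, 418).
2204 = 2^2 × 19 × 29
3306 = 2 × 3 × 19 × 29
228 = 2^2 × 3 × 19
418 = 2 × 11 × 19
gcd(2204, 3306, 228, 418) = 2 × 19 = 38.
Total pieces = 2204/38 + 3306/38 + 228/38 + 418/38 = 58 + 87 + 6 + 11 = 162.

162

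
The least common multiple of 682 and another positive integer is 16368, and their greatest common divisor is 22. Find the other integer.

gcd × lcm = product of the two integers, so the other integer is (22 × 16368) / 682 = 528.

528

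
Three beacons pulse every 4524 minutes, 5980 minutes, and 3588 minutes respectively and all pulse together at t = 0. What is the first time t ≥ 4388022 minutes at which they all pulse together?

Joint pulses occur at multiples of LCM(4524, 5980, 3588).
4524 = 2^2 × 3 × 13 × 29
5980 = 2^2 × 5 × 13 × 23
3588 = 2^2 × 3 × 13 × 23
LCM(4524, 5980, 3588) = 2^2 × 3 × 5 × 13 × 23 × 29 = 520260.
Smallest multiple of 520260 that is ≥ 4388022: ⌈4388022/520260⌉ × 520260 = 9 × 520260 = 4682340.

4682340 minutes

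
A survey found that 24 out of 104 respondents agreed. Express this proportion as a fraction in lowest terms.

24 = 2^3 × 3
104 = 2^3 × 13
gcd(24, 104) = 2^3 = 8.
Divide numerator and denominator by 8: 24/104 = 3/13.

3/13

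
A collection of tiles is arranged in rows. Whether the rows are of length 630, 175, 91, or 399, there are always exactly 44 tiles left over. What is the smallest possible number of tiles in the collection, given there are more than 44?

778094

N − 44 must be a common multiple of 630, 175, 91, and 399.
630 = 2 × 3^2 × 5 × 7
175 = 5^2 × 7
91 = 7 × 13
399 = 3 × 7 × 19
LCM(630, 175, 91, 399) = 2 × 3^2 × 5^2 × 7 × 13 × 19 = 778050.
Smallest N > 44 is LCM + 44 = 778050 + 44 = 778094.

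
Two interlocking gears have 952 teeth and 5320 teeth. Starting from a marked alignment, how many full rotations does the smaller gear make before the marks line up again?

95 rotations

The first common completion time is the LCM of the periods.
952 = 2^3 × 7 × 17
5320 = 2^3 × 5 × 7 × 19
LCM(952, 5320) = 2^3 × 5 × 7 × 17 × 19 = 90440.
Rotations for period 952: 90440 / 952 = 95.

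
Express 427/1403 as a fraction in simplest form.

427 = 7 × 61
1403 = 23 × 61
gcd(427, 1403) = 61.
Divide numerator and denominator by 61: 427/1403 = 7/23.

7/23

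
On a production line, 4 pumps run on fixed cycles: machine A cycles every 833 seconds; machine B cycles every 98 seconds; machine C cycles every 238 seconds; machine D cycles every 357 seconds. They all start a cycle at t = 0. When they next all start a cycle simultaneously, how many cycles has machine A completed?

6 cycles

The first common completion time is the LCM of the periods.
833 = 7^2 × 17
98 = 2 × 7^2
238 = 2 × 7 × 17
357 = 3 × 7 × 17
LCM(833, 98, 238, 357) = 2 × 3 × 7^2 × 17 = 4998.
Cycles for period 833: 4998 / 833 = 6.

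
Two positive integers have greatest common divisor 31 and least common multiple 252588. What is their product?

For any two positive integers, gcd × lcm = product = 31 × 252588 = 7830228.

7830228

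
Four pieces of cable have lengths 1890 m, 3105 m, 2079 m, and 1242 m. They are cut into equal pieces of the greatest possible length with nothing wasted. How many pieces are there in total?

308

Piece length = gcd(1890, 3105, 2079, 1242).
1890 = 2 × 3^3 × 5 × 7
3105 = 3^3 × 5 × 23
2079 = 3^3 × 7 × 11
1242 = 2 × 3^3 × 23
gcd(1890, 3105, 2079, 1242) = 3^3 = 27.
Total pieces = 1890/27 + 3105/27 + 2079/27 + 1242/27 = 70 + 115 + 77 + 46 = 308.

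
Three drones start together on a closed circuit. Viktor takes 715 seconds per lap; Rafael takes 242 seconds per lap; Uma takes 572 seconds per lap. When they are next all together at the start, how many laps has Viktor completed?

They are all back at their starting positions together after one LCM of the periods.
715 = 5 × 11 × 13
242 = 2 × 11^2
572 = 2^2 × 11 × 13
LCM(715, 242, 572) = 2^2 × 5 × 11^2 × 13 = 31460.
Laps for period 715: 31460 / 715 = 44.

44 laps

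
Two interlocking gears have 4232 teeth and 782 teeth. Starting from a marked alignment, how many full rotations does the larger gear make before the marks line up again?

17 rotations

They are all back at their starting positions together after one LCM of the periods.
4232 = 2^3 × 23^2
782 = 2 × 17 × 23
LCM(4232, 782) = 2^3 × 17 × 23^2 = 71944.
Rotations for period 4232: 71944 / 4232 = 17.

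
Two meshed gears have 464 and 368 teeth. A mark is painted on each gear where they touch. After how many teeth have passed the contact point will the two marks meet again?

The first simultaneous occurrence is after LCM of the individual periods.
464 = 2^4 × 29
368 = 2^4 × 23
LCM(464, 368) = 2^4 × 23 × 29 = 10672.

10672 teeth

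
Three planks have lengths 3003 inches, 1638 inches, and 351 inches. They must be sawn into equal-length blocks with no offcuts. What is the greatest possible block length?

39 inches

This is the greatest common divisor of 3003, 1638, and 351.
3003 = 3 × 7 × 11 × 13
1638 = 2 × 3^2 × 7 × 13
351 = 3^3 × 13
gcd(3003, 1638, 351) = 3 × 13 = 39.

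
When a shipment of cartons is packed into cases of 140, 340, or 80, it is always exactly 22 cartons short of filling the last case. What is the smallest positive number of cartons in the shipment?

Being 22 short of a full case of size k means N ≡ −22 (mod k), i.e. N + 22 is a multiple of each size.
140 = 2^2 × 5 × 7
340 = 2^2 × 5 × 17
80 = 2^4 × 5
LCM(140, 340, 80) = 2^4 × 5 × 7 × 17 = 9520.
Smallest positive N is 9520 − 22 = 9498.

9498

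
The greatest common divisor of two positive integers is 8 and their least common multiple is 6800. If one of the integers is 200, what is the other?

For two integers, gcd × lcm = product, so the other is (8 × 6800) / 200 = 54400 / 200 = 272.

272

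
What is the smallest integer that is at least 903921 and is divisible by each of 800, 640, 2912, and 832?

The integer must be a common multiple of 800, 640, 2912, and 832, so a multiple of their LCM.
800 = 2^5 × 5^2
640 = 2^7 × 5
2912 = 2^5 × 7 × 13
832 = 2^6 × 13
LCM(800, 640, 2912, 832) = 2^7 × 5^2 × 7 × 13 = 291200.
Smallest multiple of 291200 that is ≥ 903921: ⌈903921/291200⌉ × 291200 = 4 × 291200 = 1164800.

1164800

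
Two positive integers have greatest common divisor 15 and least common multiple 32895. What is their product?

493425

For any two positive integers, gcd × lcm = product = 15 × 32895 = 493425.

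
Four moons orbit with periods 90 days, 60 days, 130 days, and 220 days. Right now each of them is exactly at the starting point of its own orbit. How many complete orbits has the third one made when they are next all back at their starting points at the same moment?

198 orbits

They are all back at their starting positions together after one LCM of the periods.
90 = 2 × 3^2 × 5
60 = 2^2 × 3 × 5
130 = 2 × 5 × 13
220 = 2^2 × 5 × 11
LCM(90, 60, 130, 220) = 2^2 × 3^2 × 5 × 11 × 13 = 25740.
Orbits for period 130: 25740 / 130 = 198.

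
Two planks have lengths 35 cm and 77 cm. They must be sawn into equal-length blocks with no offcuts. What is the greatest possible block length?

7 cm

By the Euclidean algorithm:
77 = 2 × 35 + 7
35 = 5 × 7 + 0
gcd(35, 77) = 7.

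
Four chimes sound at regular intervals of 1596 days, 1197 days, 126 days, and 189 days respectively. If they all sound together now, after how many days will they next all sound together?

14364 days

They coincide at every common multiple of the periods; the first is the LCM.
1596 = 2^2 × 3 × 7 × 19
1197 = 3^2 × 7 × 19
126 = 2 × 3^2 × 7
189 = 3^3 × 7
LCM(1596, 1197, 126, 189) = 2^2 × 3^3 × 7 × 19 = 14364.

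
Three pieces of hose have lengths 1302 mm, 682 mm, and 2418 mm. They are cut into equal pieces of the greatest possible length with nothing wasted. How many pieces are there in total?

71

Piece length = gcd(1302, 682, 2418).
1302 = 2 × 3 × 7 × 31
682 = 2 × 11 × 31
2418 = 2 × 3 × 13 × 31
gcd(1302, 682, 2418) = 2 × 31 = 62.
Total pieces = 1302/62 + 682/62 + 2418/62 = 21 + 11 + 39 = 71.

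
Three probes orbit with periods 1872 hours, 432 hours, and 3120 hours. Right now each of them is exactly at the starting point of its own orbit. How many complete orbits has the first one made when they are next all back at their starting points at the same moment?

15 orbits

The first common completion time is the LCM of the periods.
1872 = 2^4 × 3^2 × 13
432 = 2^4 × 3^3
3120 = 2^4 × 3 × 5 × 13
LCM(1872, 432, 3120) = 2^4 × 3^3 × 5 × 13 = 28080.
Orbits for period 1872: 28080 / 1872 = 15.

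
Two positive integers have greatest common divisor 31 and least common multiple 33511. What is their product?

1038841

For any two positive integers, gcd × lcm = product = 31 × 33511 = 1038841.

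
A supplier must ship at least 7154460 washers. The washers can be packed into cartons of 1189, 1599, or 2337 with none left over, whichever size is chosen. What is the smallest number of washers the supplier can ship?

The number of washers must be a common multiple of 1189, 1599, and 2337, so a multiple of their LCM.
1189 = 29 × 41
1599 = 3 × 13 × 41
2337 = 3 × 19 × 41
LCM(1189, 1599, 2337) = 3 × 13 × 19 × 29 × 41 = 881049.
Smallest multiple of 881049 that is ≥ 7154460: ⌈7154460/881049⌉ × 881049 = 9 × 881049 = 7929441.

7929441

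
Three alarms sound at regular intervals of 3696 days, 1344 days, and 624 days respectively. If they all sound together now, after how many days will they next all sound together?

192192 days

They coincide at every common multiple of the periods; the first is the LCM.
3696 = 2^4 × 3 × 7 × 11
1344 = 2^6 × 3 × 7
624 = 2^4 × 3 × 13
LCM(3696, 1344, 624) = 2^6 × 3 × 7 × 11 × 13 = 192192.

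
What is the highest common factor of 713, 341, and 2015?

713 = 23 × 31
341 = 11 × 31
2015 = 5 × 13 × 31
gcd(713, 341, 2015) = 31.

31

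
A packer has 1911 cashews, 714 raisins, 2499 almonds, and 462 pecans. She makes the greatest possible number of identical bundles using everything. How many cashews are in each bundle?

Number of bundles = gcd(1911, 714, 2499, 462).
1911 = 3 × 7^2 × 13
714 = 2 × 3 × 7 × 17
2499 = 3 × 7^2 × 17
462 = 2 × 3 × 7 × 11
gcd(1911, 714, 2499, 462) = 3 × 7 = 21.
cashews per bundle = 1911 / 21 = 91.

91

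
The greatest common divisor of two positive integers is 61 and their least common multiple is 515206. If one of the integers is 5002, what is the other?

For two integers, gcd × lcm = product, so the other is (61 × 515206) / 5002 = 31427566 / 5002 = 6283.

6283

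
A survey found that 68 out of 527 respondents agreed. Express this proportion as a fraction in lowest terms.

68 = 2^2 × 17
527 = 17 × 31
gcd(68, 527) = 17.
Divide numerator and denominator by 17: 68/527 = 4/31.

4/31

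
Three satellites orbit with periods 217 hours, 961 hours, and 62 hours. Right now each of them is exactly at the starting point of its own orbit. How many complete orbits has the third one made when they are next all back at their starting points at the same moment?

217 orbits

The first common completion time is the LCM of the periods.
217 = 7 × 31
961 = 31^2
62 = 2 × 31
LCM(217, 961, 62) = 2 × 7 × 31^2 = 13454.
Orbits for period 62: 13454 / 62 = 217.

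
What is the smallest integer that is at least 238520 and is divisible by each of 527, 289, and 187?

295647

The integer must be a common multiple of 527, 289, and 187, so a multiple of their LCM.
527 = 17 × 31
289 = 17^2
187 = 11 × 17
LCM(527, 289, 187) = 11 × 17^2 × 31 = 98549.
Smallest multiple of 98549 that is ≥ 238520: ⌈238520/98549⌉ × 98549 = 3 × 98549 = 295647.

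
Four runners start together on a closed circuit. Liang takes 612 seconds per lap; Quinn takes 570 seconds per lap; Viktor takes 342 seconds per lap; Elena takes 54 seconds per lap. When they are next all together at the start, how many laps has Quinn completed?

306 laps

All finish a whole number of cycles simultaneously at t = LCM of the periods.
612 = 2^2 × 3^2 × 17
570 = 2 × 3 × 5 × 19
342 = 2 × 3^2 × 19
54 = 2 × 3^3
LCM(612, 570, 342, 54) = 2^2 × 3^3 × 5 × 17 × 19 = 174420.
Laps for period 570: 174420 / 570 = 306.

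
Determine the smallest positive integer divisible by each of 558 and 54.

558 = 2 × 3^2 × 31
54 = 2 × 3^3
LCM(558, 54) = 2 × 3^3 × 31 = 1674.

1674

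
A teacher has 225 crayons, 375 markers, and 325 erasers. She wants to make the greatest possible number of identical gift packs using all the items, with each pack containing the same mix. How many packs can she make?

25 packs

The pack count must divide each quantity, so the greatest is gcd(225, 375, 325).
225 = 3^2 × 5^2
375 = 3 × 5^3
325 = 5^2 × 13
gcd(225, 375, 325) = 5^2 = 25.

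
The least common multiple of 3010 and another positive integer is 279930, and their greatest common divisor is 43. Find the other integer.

gcd × lcm = product of the two integers, so the other integer is (43 × 279930) / 3010 = 3999.

3999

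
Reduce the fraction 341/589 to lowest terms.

11/19

341 = 11 × 31
589 = 19 × 31
gcd(341, 589) = 31.
Divide numerator and denominator by 31: 341/589 = 11/19.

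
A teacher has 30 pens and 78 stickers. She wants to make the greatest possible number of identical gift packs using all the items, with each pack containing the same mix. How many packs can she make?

The pack count must divide each quantity, so the greatest is gcd(30, 78).
30 = 2 × 3 × 5
78 = 2 × 3 × 13
gcd(30, 78) = 2 × 3 = 6.

6 packs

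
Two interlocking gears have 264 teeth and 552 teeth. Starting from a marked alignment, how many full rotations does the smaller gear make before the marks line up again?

All finish a whole number of cycles simultaneously at t = LCM of the periods.
264 = 2^3 × 3 × 11
552 = 2^3 × 3 × 23
LCM(264, 552) = 2^3 × 3 × 11 × 23 = 6072.
Rotations for period 264: 6072 / 264 = 23.

23 rotations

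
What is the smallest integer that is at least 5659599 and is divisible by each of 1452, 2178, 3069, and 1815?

6076620

The integer must be a common multiple of 1452, 2178, 3069, and 1815, so a multiple of their LCM.
1452 = 2^2 × 3 × 11^2
2178 = 2 × 3^2 × 11^2
3069 = 3^2 × 11 × 31
1815 = 3 × 5 × 11^2
LCM(1452, 2178, 3069, 1815) = 2^2 × 3^2 × 5 × 11^2 × 31 = 675180.
Smallest multiple of 675180 that is ≥ 5659599: ⌈5659599/675180⌉ × 675180 = 9 × 675180 = 6076620.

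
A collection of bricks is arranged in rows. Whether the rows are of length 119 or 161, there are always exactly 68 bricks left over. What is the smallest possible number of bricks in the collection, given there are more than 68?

2805

N − 68 must be a common multiple of 119 and 161.
119 = 7 × 17
161 = 7 × 23
LCM(119, 161) = 7 × 17 × 23 = 2737.
Smallest N > 68 is LCM + 68 = 2737 + 68 = 2805.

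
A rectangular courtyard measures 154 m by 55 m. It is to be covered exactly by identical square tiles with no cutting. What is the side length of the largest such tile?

By the Euclidean algorithm:
154 = 2 × 55 + 44
55 = 1 × 44 + 11
44 = 4 × 11 + 0
gcd(154, 55) = 11.

11 m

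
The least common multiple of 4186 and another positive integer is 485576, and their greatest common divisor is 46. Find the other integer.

gcd × lcm = product of the two integers, so the other integer is (46 × 485576) / 4186 = 5336.

5336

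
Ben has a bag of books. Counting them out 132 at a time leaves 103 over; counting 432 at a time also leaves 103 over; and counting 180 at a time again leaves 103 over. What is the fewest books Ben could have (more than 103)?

N − 103 must be a common multiple of 132, 432, and 180.
132 = 2^2 × 3 × 11
432 = 2^4 × 3^3
180 = 2^2 × 3^2 × 5
LCM(132, 432, 180) = 2^4 × 3^3 × 5 × 11 = 23760.
Smallest N > 103 is LCM + 103 = 23760 + 103 = 23863.

23863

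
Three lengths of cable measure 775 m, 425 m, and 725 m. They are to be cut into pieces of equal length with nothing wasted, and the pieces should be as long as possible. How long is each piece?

The greatest length dividing all of 775, 425, and 725 is their gcd.
775 = 5^2 × 31
425 = 5^2 × 17
725 = 5^2 × 29
gcd(775, 425, 725) = 5^2 = 25.

25 m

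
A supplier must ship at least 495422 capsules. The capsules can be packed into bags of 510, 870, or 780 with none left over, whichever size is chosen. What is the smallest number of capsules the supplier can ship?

The number of capsules must be a common multiple of 510, 870, and 780, so a multiple of their LCM.
510 = 2 × 3 × 5 × 17
870 = 2 × 3 × 5 × 29
780 = 2^2 × 3 × 5 × 13
LCM(510, 870, 780) = 2^2 × 3 × 5 × 13 × 17 × 29 = 384540.
Smallest multiple of 384540 that is ≥ 495422: ⌈495422/384540⌉ × 384540 = 2 × 384540 = 769080.

769080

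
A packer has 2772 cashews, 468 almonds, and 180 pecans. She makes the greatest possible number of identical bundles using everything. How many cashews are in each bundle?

Number of bundles = gcd(2772, 468, 180).
2772 = 2^2 × 3^2 × 7 × 11
468 = 2^2 × 3^2 × 13
180 = 2^2 × 3^2 × 5
gcd(2772, 468, 180) = 2^2 × 3^2 = 36.
cashews per bundle = 2772 / 36 = 77.

77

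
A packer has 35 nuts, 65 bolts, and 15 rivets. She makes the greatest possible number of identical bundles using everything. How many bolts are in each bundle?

Number of bundles = gcd(35, 65, 15).
35 = 5 × 7
65 = 5 × 13
15 = 3 × 5
gcd(35, 65, 15) = 5.
bolts per bundle = 65 / 5 = 13.

13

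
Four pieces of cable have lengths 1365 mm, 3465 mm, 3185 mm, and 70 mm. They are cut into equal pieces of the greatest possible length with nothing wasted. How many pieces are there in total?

231

Piece length = gcd(1365, 3465, 3185, 70).
1365 = 3 × 5 × 7 × 13
3465 = 3^2 × 5 × 7 × 11
3185 = 5 × 7^2 × 13
70 = 2 × 5 × 7
gcd(1365, 3465, 3185, 70) = 5 × 7 = 35.
Total pieces = 1365/35 + 3465/35 + 3185/35 + 70/35 = 39 + 99 + 91 + 2 = 231.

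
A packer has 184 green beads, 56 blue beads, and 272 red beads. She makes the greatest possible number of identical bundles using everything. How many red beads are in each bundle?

Number of bundles = gcd(184, 56, 272).
184 = 2^3 × 23
56 = 2^3 × 7
272 = 2^4 × 17
gcd(184, 56, 272) = 2^3 = 8.
red beads per bundle = 272 / 8 = 34.

34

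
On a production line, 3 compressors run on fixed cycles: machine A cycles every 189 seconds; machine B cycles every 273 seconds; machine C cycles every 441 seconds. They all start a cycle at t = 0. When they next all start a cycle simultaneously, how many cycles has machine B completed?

63 cycles

They are all back at their starting positions together after one LCM of the periods.
189 = 3^3 × 7
273 = 3 × 7 × 13
441 = 3^2 × 7^2
LCM(189, 273, 441) = 3^3 × 7^2 × 13 = 17199.
Cycles for period 273: 17199 / 273 = 63.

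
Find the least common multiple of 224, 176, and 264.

224 = 2^5 × 7
176 = 2^4 × 11
264 = 2^3 × 3 × 11
LCM(224, 176, 264) = 2^5 × 3 × 7 × 11 = 7392.

7392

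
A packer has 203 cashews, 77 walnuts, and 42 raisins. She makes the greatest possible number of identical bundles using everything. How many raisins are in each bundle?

6

Number of bundles = gcd(203, 77, 42).
203 = 7 × 29
77 = 7 × 11
42 = 2 × 3 × 7
gcd(203, 77, 42) = 7.
raisins per bundle = 42 / 7 = 6.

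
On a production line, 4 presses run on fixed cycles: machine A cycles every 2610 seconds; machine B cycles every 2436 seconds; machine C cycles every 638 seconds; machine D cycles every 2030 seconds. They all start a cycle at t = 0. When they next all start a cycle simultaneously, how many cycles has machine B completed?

They are all back at their starting positions together after one LCM of the periods.
2610 = 2 × 3^2 × 5 × 29
2436 = 2^2 × 3 × 7 × 29
638 = 2 × 11 × 29
2030 = 2 × 5 × 7 × 29
LCM(2610, 2436, 638, 2030) = 2^2 × 3^2 × 5 × 7 × 11 × 29 = 401940.
Cycles for period 2436: 401940 / 2436 = 165.

165 cycles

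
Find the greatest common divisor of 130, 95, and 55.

5

130 = 2 × 5 × 13
95 = 5 × 19
55 = 5 × 11
gcd(130, 95, 55) = 5.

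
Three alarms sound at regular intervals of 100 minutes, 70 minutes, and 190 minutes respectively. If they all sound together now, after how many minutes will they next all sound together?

13300 minutes

The first simultaneous occurrence is after LCM of the individual periods.
100 = 2^2 × 5^2
70 = 2 × 5 × 7
190 = 2 × 5 × 19
LCM(100, 70, 190) = 2^2 × 5^2 × 7 × 19 = 13300.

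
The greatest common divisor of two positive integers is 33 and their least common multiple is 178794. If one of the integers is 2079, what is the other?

For two integers, gcd × lcm = product, so the other is (33 × 178794) / 2079 = 5900202 / 2079 = 2838.

2838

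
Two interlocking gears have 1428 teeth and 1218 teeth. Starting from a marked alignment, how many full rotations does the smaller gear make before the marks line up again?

34 rotations

They are all back at their starting positions together after one LCM of the periods.
1428 = 2^2 × 3 × 7 × 17
1218 = 2 × 3 × 7 × 29
LCM(1428, 1218) = 2^2 × 3 × 7 × 17 × 29 = 41412.
Rotations for period 1218: 41412 / 1218 = 34.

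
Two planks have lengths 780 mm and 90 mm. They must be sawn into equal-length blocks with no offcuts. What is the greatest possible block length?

30 mm

This is the greatest common divisor of 780 and 90.
780 = 2^2 × 3 × 5 × 13
90 = 2 × 3^2 × 5
gcd(780, 90) = 2 × 3 × 5 = 30.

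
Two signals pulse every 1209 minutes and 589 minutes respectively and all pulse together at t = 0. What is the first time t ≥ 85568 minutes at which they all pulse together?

Joint pulses occur at multiples of LCM(1209, 589).
1209 = 3 × 13 × 31
589 = 19 × 31
LCM(1209, 589) = 3 × 13 × 19 × 31 = 22971.
Smallest multiple of 22971 that is ≥ 85568: ⌈85568/22971⌉ × 22971 = 4 × 22971 = 91884.

91884 minutes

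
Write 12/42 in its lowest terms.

2/7

12 = 2^2 × 3
42 = 2 × 3 × 7
gcd(12, 42) = 2 × 3 = 6.
Divide numerator and denominator by 6: 12/42 = 2/7.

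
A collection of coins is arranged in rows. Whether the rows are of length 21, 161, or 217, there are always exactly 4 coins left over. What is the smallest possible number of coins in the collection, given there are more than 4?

N − 4 must be a common multiple of 21, 161, and 217.
21 = 3 × 7
161 = 7 × 23
217 = 7 × 31
LCM(21, 161, 217) = 3 × 7 × 23 × 31 = 14973.
Smallest N > 4 is LCM + 4 = 14973 + 4 = 14977.

14977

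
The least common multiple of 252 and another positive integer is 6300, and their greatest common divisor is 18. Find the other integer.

gcd × lcm = product of the two integers, so the other integer is (18 × 6300) / 252 = 450.

450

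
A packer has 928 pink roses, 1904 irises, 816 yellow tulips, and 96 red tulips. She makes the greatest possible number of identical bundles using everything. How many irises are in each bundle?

Number of bundles = gcd(928, 1904, 816, 96).
928 = 2^5 × 29
1904 = 2^4 × 7 × 17
816 = 2^4 × 3 × 17
96 = 2^5 × 3
gcd(928, 1904, 816, 96) = 2^4 = 16.
irises per bundle = 1904 / 16 = 119.

119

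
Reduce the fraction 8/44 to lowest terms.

2/11

8 = 2^3
44 = 2^2 × 11
gcd(8, 44) = 2^2 = 4.
Divide numerator and denominator by 4: 8/44 = 2/11.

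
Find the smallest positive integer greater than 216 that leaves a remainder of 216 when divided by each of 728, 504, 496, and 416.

N − 216 must be a common multiple of 728, 504, 496, and 416.
728 = 2^3 × 7 × 13
504 = 2^3 × 3^2 × 7
496 = 2^4 × 31
416 = 2^5 × 13
LCM(728, 504, 496, 416) = 2^5 × 3^2 × 7 × 13 × 31 = 812448.
Smallest N > 216 is LCM + 216 = 812448 + 216 = 812664.

812664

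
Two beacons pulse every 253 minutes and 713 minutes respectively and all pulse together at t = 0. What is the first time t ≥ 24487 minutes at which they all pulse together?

Joint pulses occur at multiples of LCM(253, 713).
253 = 11 × 23
713 = 23 × 31
LCM(253, 713) = 11 × 23 × 31 = 7843.
Smallest multiple of 7843 that is ≥ 24487: ⌈24487/7843⌉ × 7843 = 4 × 7843 = 31372.

31372 minutes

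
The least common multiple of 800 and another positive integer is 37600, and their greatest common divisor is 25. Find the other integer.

gcd × lcm = product of the two integers, so the other integer is (25 × 37600) / 800 = 1175.

1175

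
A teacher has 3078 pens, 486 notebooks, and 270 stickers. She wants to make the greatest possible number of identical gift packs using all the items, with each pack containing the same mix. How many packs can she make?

The pack count must divide each quantity, so the greatest is gcd(3078, 486, 270).
3078 = 2 × 3^4 × 19
486 = 2 × 3^5
270 = 2 × 3^3 × 5
gcd(3078, 486, 270) = 2 × 3^3 = 54.

54 packs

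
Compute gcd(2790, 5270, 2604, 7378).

2790 = 2 × 3^2 × 5 × 31
5270 = 2 × 5 × 17 × 31
2604 = 2^2 × 3 × 7 × 31
7378 = 2 × 7 × 17 × 31
gcd(2790, 5270, 2604, 7378) = 2 × 31 = 62.

62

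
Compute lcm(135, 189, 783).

27405

135 = 3^3 × 5
189 = 3^3 × 7
783 = 3^3 × 29
LCM(135, 189, 783) = 3^3 × 5 × 7 × 29 = 27405.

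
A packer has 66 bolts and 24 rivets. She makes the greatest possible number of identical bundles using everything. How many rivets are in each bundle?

4

Number of bundles = gcd(66, 24).
66 = 2 × 3 × 11
24 = 2^3 × 3
gcd(66, 24) = 2 × 3 = 6.
rivets per bundle = 24 / 6 = 4.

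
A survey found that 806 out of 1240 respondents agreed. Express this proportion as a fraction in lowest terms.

13/20

806 = 2 × 13 × 31
1240 = 2^3 × 5 × 31
gcd(806, 1240) = 2 × 31 = 62.
Divide numerator and denominator by 62: 806/1240 = 13/20.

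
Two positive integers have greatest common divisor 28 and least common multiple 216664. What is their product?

6066592

For any two positive integers, gcd × lcm = product = 28 × 216664 = 6066592.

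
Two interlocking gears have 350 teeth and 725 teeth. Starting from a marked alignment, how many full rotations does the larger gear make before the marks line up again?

14 rotations

The first common completion time is the LCM of the periods.
350 = 2 × 5^2 × 7
725 = 5^2 × 29
LCM(350, 725) = 2 × 5^2 × 7 × 29 = 10150.
Rotations for period 725: 10150 / 725 = 14.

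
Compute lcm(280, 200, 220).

280 = 2^3 × 5 × 7
200 = 2^3 × 5^2
220 = 2^2 × 5 × 11
LCM(280, 200, 220) = 2^3 × 5^2 × 7 × 11 = 15400.

15400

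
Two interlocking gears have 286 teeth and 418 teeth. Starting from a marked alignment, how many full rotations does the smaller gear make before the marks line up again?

The first common completion time is the LCM of the periods.
286 = 2 × 11 × 13
418 = 2 × 11 × 19
LCM(286, 418) = 2 × 11 × 13 × 19 = 5434.
Rotations for period 286: 5434 / 286 = 19.

19 rotations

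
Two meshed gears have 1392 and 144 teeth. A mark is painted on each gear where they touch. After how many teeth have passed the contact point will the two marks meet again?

They coincide at every common multiple of the periods; the first is the LCM.
1392 = 2^4 × 3 × 29
144 = 2^4 × 3^2
LCM(1392, 144) = 2^4 × 3^2 × 29 = 4176.

4176 teeth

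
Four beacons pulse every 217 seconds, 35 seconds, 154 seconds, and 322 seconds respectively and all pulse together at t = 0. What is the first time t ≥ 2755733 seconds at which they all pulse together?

Joint pulses occur at multiples of LCM(217, 35, 154, 322).
217 = 7 × 31
35 = 5 × 7
154 = 2 × 7 × 11
322 = 2 × 7 × 23
LCM(217, 35, 154, 322) = 2 × 5 × 7 × 11 × 23 × 31 = 549010.
Smallest multiple of 549010 that is ≥ 2755733: ⌈2755733/549010⌉ × 549010 = 6 × 549010 = 3294060.

3294060 seconds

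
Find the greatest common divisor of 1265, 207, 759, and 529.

1265 = 5 × 11 × 23
207 = 3^2 × 23
759 = 3 × 11 × 23
529 = 23^2
gcd(1265, 207, 759, 529) = 23.

23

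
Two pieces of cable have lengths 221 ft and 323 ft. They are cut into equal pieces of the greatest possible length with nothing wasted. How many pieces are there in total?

Piece length = gcd(221, 323).
221 = 13 × 17
323 = 17 × 19
gcd(221, 323) = 17.
Total pieces = 221/17 + 323/17 = 13 + 19 = 32.

32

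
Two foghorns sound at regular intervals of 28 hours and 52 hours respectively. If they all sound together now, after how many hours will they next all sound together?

The first simultaneous occurrence is after LCM of the individual periods.
28 = 2^2 × 7
52 = 2^2 × 13
LCM(28, 52) = 2^2 × 7 × 13 = 364.

364 hours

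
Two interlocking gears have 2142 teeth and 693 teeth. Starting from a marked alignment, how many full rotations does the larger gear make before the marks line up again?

11 rotations

All finish a whole number of cycles simultaneously at t = LCM of the periods.
2142 = 2 × 3^2 × 7 × 17
693 = 3^2 × 7 × 11
LCM(2142, 693) = 2 × 3^2 × 7 × 11 × 17 = 23562.
Rotations for period 2142: 23562 / 2142 = 11.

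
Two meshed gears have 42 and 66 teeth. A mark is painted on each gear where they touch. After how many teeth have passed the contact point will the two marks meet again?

462 teeth

They coincide at every common multiple of the periods; the first is the LCM.
42 = 2 × 3 × 7
66 = 2 × 3 × 11
LCM(42, 66) = 2 × 3 × 7 × 11 = 462.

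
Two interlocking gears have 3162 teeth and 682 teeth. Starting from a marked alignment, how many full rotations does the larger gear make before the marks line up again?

11 rotations

All finish a whole number of cycles simultaneously at t = LCM of the periods.
3162 = 2 × 3 × 17 × 31
682 = 2 × 11 × 31
LCM(3162, 682) = 2 × 3 × 11 × 17 × 31 = 34782.
Rotations for period 3162: 34782 / 3162 = 11.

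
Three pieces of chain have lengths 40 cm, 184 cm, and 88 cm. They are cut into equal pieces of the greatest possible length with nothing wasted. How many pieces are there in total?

39

Piece length = gcd(40, 184, 88).
40 = 2^3 × 5
184 = 2^3 × 23
88 = 2^3 × 11
gcd(40, 184, 88) = 2^3 = 8.
Total pieces = 40/8 + 184/8 + 88/8 = 5 + 23 + 11 = 39.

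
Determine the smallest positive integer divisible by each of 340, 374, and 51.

340 = 2^2 × 5 × 17
374 = 2 × 11 × 17
51 = 3 × 17
LCM(340, 374, 51) = 2^2 × 3 × 5 × 11 × 17 = 11220.

11220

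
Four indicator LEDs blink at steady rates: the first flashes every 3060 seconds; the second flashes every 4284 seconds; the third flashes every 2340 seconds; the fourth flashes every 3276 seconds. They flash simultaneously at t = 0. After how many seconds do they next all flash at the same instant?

We need the least common multiple of the intervals.
3060 = 2^2 × 3^2 × 5 × 17
4284 = 2^2 × 3^2 × 7 × 17
2340 = 2^2 × 3^2 × 5 × 13
3276 = 2^2 × 3^2 × 7 × 13
LCM(3060, 4284, 2340, 3276) = 2^2 × 3^2 × 5 × 7 × 13 × 17 = 278460.

278460 seconds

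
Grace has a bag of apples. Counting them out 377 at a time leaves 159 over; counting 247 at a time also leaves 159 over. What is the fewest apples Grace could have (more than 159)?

N − 159 must be a common multiple of 377 and 247.
377 = 13 × 29
247 = 13 × 19
LCM(377, 247) = 13 × 19 × 29 = 7163.
Smallest N > 159 is LCM + 159 = 7163 + 159 = 7322.

7322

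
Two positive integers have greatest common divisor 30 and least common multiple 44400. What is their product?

1332000

For any two positive integers, gcd × lcm = product = 30 × 44400 = 1332000.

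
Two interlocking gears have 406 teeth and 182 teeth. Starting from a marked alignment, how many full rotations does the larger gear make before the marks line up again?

13 rotations

They are all back at their starting positions together after one LCM of the periods.
406 = 2 × 7 × 29
182 = 2 × 7 × 13
LCM(406, 182) = 2 × 7 × 13 × 29 = 5278.
Rotations for period 406: 5278 / 406 = 13.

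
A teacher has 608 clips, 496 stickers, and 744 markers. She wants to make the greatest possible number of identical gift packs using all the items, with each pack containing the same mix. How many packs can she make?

The pack count must divide each quantity, so the greatest is gcd(608, 496, 744).
608 = 2^5 × 19
496 = 2^4 × 31
744 = 2^3 × 3 × 31
gcd(608, 496, 744) = 2^3 = 8.

8 packs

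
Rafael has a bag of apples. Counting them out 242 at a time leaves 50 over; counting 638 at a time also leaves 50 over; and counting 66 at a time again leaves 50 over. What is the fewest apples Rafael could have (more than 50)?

N − 50 must be a common multiple of 242, 638, and 66.
242 = 2 × 11^2
638 = 2 × 11 × 29
66 = 2 × 3 × 11
LCM(242, 638, 66) = 2 × 3 × 11^2 × 29 = 21054.
Smallest N > 50 is LCM + 50 = 21054 + 50 = 21104.

21104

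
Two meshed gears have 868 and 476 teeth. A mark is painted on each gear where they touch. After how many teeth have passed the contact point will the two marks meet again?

14756 teeth

They coincide at every common multiple of the periods; the first is the LCM.
868 = 2^2 × 7 × 31
476 = 2^2 × 7 × 17
LCM(868, 476) = 2^2 × 7 × 17 × 31 = 14756.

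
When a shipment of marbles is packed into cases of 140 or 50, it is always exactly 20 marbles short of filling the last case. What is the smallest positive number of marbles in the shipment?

680

Being 20 short of a full case of size k means N ≡ −20 (mod k), i.e. N + 20 is a multiple of each size.
140 = 2^2 × 5 × 7
50 = 2 × 5^2
LCM(140, 50) = 2^2 × 5^2 × 7 = 700.
Smallest positive N is 700 − 20 = 680.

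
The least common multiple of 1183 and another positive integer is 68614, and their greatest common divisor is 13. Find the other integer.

754

gcd × lcm = product of the two integers, so the other integer is (13 × 68614) / 1183 = 754.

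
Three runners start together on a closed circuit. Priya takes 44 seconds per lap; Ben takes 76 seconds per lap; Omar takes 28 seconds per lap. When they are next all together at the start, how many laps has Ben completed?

All finish a whole number of cycles simultaneously at t = LCM of the periods.
44 = 2^2 × 11
76 = 2^2 × 19
28 = 2^2 × 7
LCM(44, 76, 28) = 2^2 × 7 × 11 × 19 = 5852.
Laps for period 76: 5852 / 76 = 77.

77 laps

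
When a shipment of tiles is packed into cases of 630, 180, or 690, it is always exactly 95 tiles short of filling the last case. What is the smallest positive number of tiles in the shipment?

28885

Being 95 short of a full case of size k means N ≡ −95 (mod k), i.e. N + 95 is a multiple of each size.
630 = 2 × 3^2 × 5 × 7
180 = 2^2 × 3^2 × 5
690 = 2 × 3 × 5 × 23
LCM(630, 180, 690) = 2^2 × 3^2 × 5 × 7 × 23 = 28980.
Smallest positive N is 28980 − 95 = 28885.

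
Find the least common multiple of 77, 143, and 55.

5005

77 = 7 × 11
143 = 11 × 13
55 = 5 × 11
LCM(77, 143, 55) = 5 × 7 × 11 × 13 = 5005.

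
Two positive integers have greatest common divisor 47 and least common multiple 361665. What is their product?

For any two positive integers, gcd × lcm = product = 47 × 361665 = 16998255.

16998255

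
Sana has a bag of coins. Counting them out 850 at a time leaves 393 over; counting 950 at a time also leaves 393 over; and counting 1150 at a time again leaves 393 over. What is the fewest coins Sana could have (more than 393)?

N − 393 must be a common multiple of 850, 950, and 1150.
850 = 2 × 5^2 × 17
950 = 2 × 5^2 × 19
1150 = 2 × 5^2 × 23
LCM(850, 950, 1150) = 2 × 5^2 × 17 × 19 × 23 = 371450.
Smallest N > 393 is LCM + 393 = 371450 + 393 = 371843.

371843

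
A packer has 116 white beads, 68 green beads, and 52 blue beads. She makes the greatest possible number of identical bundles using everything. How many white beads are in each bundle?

Number of bundles = gcd(116, 68, 52).
116 = 2^2 × 29
68 = 2^2 × 17
52 = 2^2 × 13
gcd(116, 68, 52) = 2^2 = 4.
white beads per bundle = 116 / 4 = 29.

29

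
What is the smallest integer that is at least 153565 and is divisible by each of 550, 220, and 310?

The integer must be a common multiple of 550, 220, and 310, so a multiple of their LCM.
550 = 2 × 5^2 × 11
220 = 2^2 × 5 × 11
310 = 2 × 5 × 31
LCM(550, 220, 310) = 2^2 × 5^2 × 11 × 31 = 34100.
Smallest multiple of 34100 that is ≥ 153565: ⌈153565/34100⌉ × 34100 = 5 × 34100 = 170500.

170500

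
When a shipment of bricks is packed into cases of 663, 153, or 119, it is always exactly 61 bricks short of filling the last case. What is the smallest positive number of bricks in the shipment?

13862

Being 61 short of a full case of size k means N ≡ −61 (mod k), i.e. N + 61 is a multiple of each size.
663 = 3 × 13 × 17
153 = 3^2 × 17
119 = 7 × 17
LCM(663, 153, 119) = 3^2 × 7 × 13 × 17 = 13923.
Smallest positive N is 13923 − 61 = 13862.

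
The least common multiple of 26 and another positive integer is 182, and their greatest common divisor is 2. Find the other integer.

gcd × lcm = product of the two integers, so the other integer is (2 × 182) / 26 = 14.

14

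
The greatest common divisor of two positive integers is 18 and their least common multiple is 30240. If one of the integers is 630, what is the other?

864

For two integers, gcd × lcm = product, so the other is (18 × 30240) / 630 = 544320 / 630 = 864.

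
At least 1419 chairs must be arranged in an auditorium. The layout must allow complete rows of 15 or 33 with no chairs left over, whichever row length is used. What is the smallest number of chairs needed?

1485

The number of chairs must be a common multiple of 15 and 33, so a multiple of their LCM.
15 = 3 × 5
33 = 3 × 11
LCM(15, 33) = 3 × 5 × 11 = 165.
Smallest multiple of 165 that is ≥ 1419: ⌈1419/165⌉ × 165 = 9 × 165 = 1485.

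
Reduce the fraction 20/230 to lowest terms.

20 = 2^2 × 5
230 = 2 × 5 × 23
gcd(20, 230) = 2 × 5 = 10.
Divide numerator and denominator by 10: 20/230 = 2/23.

2/23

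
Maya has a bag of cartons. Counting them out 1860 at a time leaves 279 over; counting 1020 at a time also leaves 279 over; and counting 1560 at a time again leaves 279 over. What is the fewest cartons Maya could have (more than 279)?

822399

N − 279 must be a common multiple of 1860, 1020, and 1560.
1860 = 2^2 × 3 × 5 × 31
1020 = 2^2 × 3 × 5 × 17
1560 = 2^3 × 3 × 5 × 13
LCM(1860, 1020, 1560) = 2^3 × 3 × 5 × 13 × 17 × 31 = 822120.
Smallest N > 279 is LCM + 279 = 822120 + 279 = 822399.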